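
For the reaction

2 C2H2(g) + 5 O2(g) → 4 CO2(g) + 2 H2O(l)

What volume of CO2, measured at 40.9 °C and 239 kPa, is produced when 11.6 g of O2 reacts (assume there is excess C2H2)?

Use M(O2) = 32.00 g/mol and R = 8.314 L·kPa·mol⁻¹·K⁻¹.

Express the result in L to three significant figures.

3.17 L

n(O2) = 11.60 / 32.00 = 0.3625 mol
n(CO2) = (4/5) × 0.3625 = 0.2900 mol
V = nRT/P = 0.2900 × 8.314 × 314.05 / 239 = 3.168 L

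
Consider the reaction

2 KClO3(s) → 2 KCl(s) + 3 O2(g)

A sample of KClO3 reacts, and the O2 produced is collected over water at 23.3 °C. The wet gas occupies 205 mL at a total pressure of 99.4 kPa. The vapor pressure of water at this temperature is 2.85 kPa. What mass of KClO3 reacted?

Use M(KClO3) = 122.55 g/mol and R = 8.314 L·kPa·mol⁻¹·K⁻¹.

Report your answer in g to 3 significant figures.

0.656 g

P(O2) = 99.4 − 2.85 = 96.55 kPa
n(O2) = PV/RT = (96.55 × 0.2050) / (8.314 × 296.45) = 0.008031 mol
n(KClO3) = (2/3) × 0.008031 = 0.005354 mol
m(KClO3) = 0.005354 × 122.55 = 0.6561 g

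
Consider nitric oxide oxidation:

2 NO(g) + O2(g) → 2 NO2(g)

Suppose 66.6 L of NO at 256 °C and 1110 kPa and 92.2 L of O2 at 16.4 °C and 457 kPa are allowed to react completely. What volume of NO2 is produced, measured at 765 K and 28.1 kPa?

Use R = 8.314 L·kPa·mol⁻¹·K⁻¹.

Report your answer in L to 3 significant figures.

3800 L

n(NO) = PV/RT = (1110 × 66.6) / (8.314 × 529.15) = 16.80 mol
n(O2) = PV/RT = (457 × 92.2) / (8.314 × 289.55) = 17.50 mol
For 16.80 mol NO, stoichiometry requires (1/2) × 16.80 = 8.400 mol O2; 17.50 mol is available, so NO is limiting.
n(NO2) = (2/2) × 16.80 = 16.80 mol
V(NO2) = nRT/P = 16.80 × 8.314 × 765 / 28.1 = 3803 L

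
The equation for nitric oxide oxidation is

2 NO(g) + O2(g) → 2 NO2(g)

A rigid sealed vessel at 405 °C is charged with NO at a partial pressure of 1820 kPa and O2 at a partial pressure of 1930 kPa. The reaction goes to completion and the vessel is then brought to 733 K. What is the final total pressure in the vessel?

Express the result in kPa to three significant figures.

With V and T fixed, P_i ∝ n_i, so the mole ratios apply directly to partial pressures at 405 °C.
P(O2) required for 1820 kPa of NO = (1/2) × 1820 = 910.0 kPa; available 1930 kPa, so NO is limiting.
P(O2) remaining = 1930 − (1/2) × 1820 = 1020 kPa
P(gaseous products) = (2)/2 × 1820 = 1820 kPa
P_total at 405 °C = 1020 + 1820 = 2840 kPa
Scaling to 733 K: P = 2840 × 733/678.15 = 3070 kPa

3070 kPa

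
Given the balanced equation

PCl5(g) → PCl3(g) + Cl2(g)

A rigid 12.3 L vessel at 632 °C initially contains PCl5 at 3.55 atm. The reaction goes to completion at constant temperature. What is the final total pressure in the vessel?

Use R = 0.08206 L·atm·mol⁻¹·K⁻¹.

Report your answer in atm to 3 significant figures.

At constant T and V, P ∝ n(gas): 1 mol gas → 2 mol gas.
P_final = (2/1) × 3.55 = 7.100 atm

7.10 atm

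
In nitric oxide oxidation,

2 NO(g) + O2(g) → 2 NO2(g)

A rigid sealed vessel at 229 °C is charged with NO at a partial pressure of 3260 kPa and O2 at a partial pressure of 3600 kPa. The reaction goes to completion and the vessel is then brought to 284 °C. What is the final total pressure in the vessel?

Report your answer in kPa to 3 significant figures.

5800 kPa

At constant V, partial pressures at 229 °C are proportional to moles, so apply stoichiometry directly to pressures.
P(O2) required for 3260 kPa of NO = (1/2) × 3260 = 1630 kPa; available 3600 kPa, so NO is limiting.
P(O2) remaining = 3600 − (1/2) × 3260 = 1970 kPa
P(gaseous products) = (2)/2 × 3260 = 3260 kPa
P_total at 229 °C = 1970 + 3260 = 5230 kPa
Scaling to 284 °C: P = 5230 × 557.15/502.15 = 5803 kPa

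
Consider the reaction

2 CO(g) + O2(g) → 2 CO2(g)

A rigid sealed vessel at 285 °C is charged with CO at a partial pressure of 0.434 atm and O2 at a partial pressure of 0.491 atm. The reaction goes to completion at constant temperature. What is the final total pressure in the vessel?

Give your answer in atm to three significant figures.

0.708 atm

With V and T fixed, P_i ∝ n_i, so the mole ratios apply directly to partial pressures at 285 °C.
P(O2) required for 0.434 atm of CO = (1/2) × 0.434 = 0.2170 atm; available 0.491 atm, so CO is limiting.
P(O2) remaining = 0.491 − (1/2) × 0.434 = 0.2740 atm
P(gaseous products) = (2)/2 × 0.434 = 0.4340 atm
P_total at 285 °C = 0.2740 + 0.4340 = 0.7080 atm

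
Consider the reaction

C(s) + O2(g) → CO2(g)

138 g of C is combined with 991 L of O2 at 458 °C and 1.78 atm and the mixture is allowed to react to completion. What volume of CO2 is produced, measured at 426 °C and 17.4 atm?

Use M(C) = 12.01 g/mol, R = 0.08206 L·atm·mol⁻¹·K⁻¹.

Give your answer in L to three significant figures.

37.9 L

n(C) = 138 / 12.01 = 11.49 mol
n(O2) = PV/RT = (1.78 × 991) / (0.08206 × 731.15) = 29.40 mol
For 11.49 mol C, stoichiometry requires (1/1) × 11.49 = 11.49 mol O2; 29.40 mol is available, so C is limiting.
n(CO2) = (1/1) × 11.49 = 11.49 mol
V(CO2) = nRT/P = 11.49 × 0.08206 × 699.15 / 17.4 = 37.89 L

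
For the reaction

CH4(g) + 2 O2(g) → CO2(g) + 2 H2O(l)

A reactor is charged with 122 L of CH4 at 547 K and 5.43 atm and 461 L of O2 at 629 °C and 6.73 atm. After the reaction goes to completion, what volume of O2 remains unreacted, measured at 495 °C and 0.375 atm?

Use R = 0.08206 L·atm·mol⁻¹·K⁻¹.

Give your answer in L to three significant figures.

2080 L

n(CH4) = PV/RT = (5.43 × 122) / (0.08206 × 547) = 14.76 mol
n(O2) = PV/RT = (6.73 × 461) / (0.08206 × 902.15) = 41.91 mol
For 14.76 mol CH4, stoichiometry requires (2/1) × 14.76 = 29.52 mol O2; 41.91 mol is available, so CH4 is limiting.
n(O2) consumed = (2/1) × 14.76 = 29.52 mol; remaining = 41.91 − 29.52 = 12.39 mol
V(O2) = nRT/P = 12.39 × 0.08206 × 768.15 / 0.375 = 2083 L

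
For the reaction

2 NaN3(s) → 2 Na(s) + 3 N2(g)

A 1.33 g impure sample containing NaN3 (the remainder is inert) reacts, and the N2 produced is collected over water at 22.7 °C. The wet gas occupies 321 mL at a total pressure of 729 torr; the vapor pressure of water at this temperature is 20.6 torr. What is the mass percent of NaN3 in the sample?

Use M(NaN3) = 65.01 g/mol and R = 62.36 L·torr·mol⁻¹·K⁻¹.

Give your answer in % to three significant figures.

P(N2) = 729 − 20.6 = 708.4 torr
n(N2) = PV/RT = (708.4 × 0.3210) / (62.36 × 295.85) = 0.01233 mol
n(NaN3) = (2/3) × 0.01233 = 0.008220 mol
m(NaN3) = 0.008220 × 65.01 = 0.5344 g
%NaN3 = 0.5344 / 1.33 × 100 = 40.18%

40.2 %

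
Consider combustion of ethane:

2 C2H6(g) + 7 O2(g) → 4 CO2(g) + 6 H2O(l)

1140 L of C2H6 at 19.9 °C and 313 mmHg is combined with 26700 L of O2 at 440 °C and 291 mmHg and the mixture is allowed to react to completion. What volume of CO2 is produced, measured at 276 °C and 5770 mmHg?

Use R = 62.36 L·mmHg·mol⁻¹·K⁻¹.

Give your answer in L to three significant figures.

n(C2H6) = PV/RT = (313 × 1140) / (62.36 × 293.05) = 19.53 mol
n(O2) = PV/RT = (291 × 26700) / (62.36 × 713.15) = 174.7 mol
For 19.53 mol C2H6, stoichiometry requires (7/2) × 19.53 = 68.36 mol O2; 174.7 mol is available, so C2H6 is limiting.
n(CO2) = (4/2) × 19.53 = 39.06 mol
V(CO2) = nRT/P = 39.06 × 62.36 × 549.15 / 5770 = 231.8 L

232 L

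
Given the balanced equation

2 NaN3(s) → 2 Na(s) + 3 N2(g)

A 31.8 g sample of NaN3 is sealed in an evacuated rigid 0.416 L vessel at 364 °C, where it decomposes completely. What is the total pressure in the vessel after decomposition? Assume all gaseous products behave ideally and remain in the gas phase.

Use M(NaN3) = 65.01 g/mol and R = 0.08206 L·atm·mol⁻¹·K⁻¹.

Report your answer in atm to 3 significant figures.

92.2 atm

n(NaN3) = 31.8 / 65.01 = 0.4892 mol
n(gas produced) = (3/2) × 0.4892 = 0.7338 mol
P = nRT/V = 0.7338 × 0.08206 × 637.15 / 0.416 = 92.23 atm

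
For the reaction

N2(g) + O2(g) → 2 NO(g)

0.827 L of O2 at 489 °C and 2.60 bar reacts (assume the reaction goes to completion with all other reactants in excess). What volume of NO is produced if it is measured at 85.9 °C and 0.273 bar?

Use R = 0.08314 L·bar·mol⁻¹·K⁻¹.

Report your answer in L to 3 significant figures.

7.42 L

n(O2) = PV/RT = (2.60 × 0.827) / (0.08314 × 762.15) = 0.03393 mol
n(NO) = (2/1) × 0.03393 = 0.06786 mol
V = nRT/P = 0.06786 × 0.08314 × 359.05 / 0.273 = 7.420 L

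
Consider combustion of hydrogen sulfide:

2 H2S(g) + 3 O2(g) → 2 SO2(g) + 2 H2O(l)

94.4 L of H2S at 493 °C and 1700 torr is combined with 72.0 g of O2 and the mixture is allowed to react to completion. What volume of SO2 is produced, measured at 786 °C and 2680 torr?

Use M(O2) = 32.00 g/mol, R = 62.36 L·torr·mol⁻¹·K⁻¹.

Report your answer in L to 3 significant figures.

n(H2S) = PV/RT = (1700 × 94.4) / (62.36 × 766.15) = 3.359 mol
n(O2) = 72.0 / 32.00 = 2.250 mol
For 3.359 mol H2S, stoichiometry requires (3/2) × 3.359 = 5.038 mol O2; 2.250 mol is available, so O2 is limiting.
n(SO2) = (2/3) × 2.250 = 1.500 mol
V(SO2) = nRT/P = 1.500 × 62.36 × 1059.15 / 2680 = 36.97 L

37.0 L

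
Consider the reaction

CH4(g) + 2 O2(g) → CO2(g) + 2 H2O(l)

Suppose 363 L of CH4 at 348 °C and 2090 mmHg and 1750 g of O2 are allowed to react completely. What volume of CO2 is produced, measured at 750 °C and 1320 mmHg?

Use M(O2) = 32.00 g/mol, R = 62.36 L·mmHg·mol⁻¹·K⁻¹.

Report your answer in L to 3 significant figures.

947 L

n(CH4) = PV/RT = (2090 × 363) / (62.36 × 621.15) = 19.59 mol
n(O2) = 1750 / 32.00 = 54.69 mol
For 19.59 mol CH4, stoichiometry requires (2/1) × 19.59 = 39.18 mol O2; 54.69 mol is available, so CH4 is limiting.
n(CO2) = (1/1) × 19.59 = 19.59 mol
V(CO2) = nRT/P = 19.59 × 62.36 × 1023.15 / 1320 = 946.9 L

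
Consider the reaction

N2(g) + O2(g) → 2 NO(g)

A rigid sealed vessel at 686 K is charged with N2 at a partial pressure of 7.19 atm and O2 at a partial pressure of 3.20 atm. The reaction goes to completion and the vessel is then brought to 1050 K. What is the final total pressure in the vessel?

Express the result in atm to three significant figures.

15.9 atm

At constant V, partial pressures at 686 K are proportional to moles, so apply stoichiometry directly to pressures.
P(O2) required for 7.19 atm of N2 = (1/1) × 7.19 = 7.190 atm; available 3.20 atm, so O2 is limiting.
P(N2) remaining = 7.19 − (1/1) × 3.20 = 3.990 atm
P(gaseous products) = (2)/1 × 3.20 = 6.400 atm
P_total at 686 K = 3.990 + 6.400 = 10.39 atm
Scaling to 1050 K: P = 10.39 × 1050/686 = 15.90 atm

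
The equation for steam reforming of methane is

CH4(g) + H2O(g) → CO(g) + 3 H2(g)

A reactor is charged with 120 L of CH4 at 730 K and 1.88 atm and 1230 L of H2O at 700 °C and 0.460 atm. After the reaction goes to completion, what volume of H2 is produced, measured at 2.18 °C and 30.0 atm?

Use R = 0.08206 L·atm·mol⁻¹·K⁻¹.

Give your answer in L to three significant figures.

8.51 L

n(CH4) = PV/RT = (1.88 × 120) / (0.08206 × 730) = 3.766 mol
n(H2O) = PV/RT = (0.460 × 1230) / (0.08206 × 973.15) = 7.085 mol
For 3.766 mol CH4, stoichiometry requires (1/1) × 3.766 = 3.766 mol H2O; 7.085 mol is available, so CH4 is limiting.
n(H2) = (3/1) × 3.766 = 11.30 mol
V(H2) = nRT/P = 11.30 × 0.08206 × 275.33 / 30.0 = 8.510 L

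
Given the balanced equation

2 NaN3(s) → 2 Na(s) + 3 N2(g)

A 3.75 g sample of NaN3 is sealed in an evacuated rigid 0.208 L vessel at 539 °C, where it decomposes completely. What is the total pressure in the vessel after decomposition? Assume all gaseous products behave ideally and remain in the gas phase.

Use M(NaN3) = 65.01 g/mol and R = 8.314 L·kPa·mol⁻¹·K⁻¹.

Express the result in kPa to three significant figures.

n(NaN3) = 3.75 / 65.01 = 0.05768 mol
n(gas produced) = (3/2) × 0.05768 = 0.08652 mol
P = nRT/V = 0.08652 × 8.314 × 812.15 / 0.208 = 2809 kPa

2810 kPa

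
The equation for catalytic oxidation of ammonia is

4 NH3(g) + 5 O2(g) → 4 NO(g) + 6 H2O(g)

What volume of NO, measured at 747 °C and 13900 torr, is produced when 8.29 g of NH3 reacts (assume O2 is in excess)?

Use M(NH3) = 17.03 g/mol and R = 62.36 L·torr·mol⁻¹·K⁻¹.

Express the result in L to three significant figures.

n(NH3) = 8.290 / 17.03 = 0.4868 mol
n(NO) = (4/4) × 0.4868 = 0.4868 mol
V = nRT/P = 0.4868 × 62.36 × 1020.15 / 13900 = 2.228 L

2.23 L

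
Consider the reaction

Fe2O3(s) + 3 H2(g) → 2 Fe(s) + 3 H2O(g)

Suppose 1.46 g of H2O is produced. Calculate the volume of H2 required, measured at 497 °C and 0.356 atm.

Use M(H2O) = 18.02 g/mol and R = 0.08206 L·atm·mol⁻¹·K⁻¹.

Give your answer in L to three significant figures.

14.4 L

n(H2O) = 1.460 / 18.02 = 0.08102 mol
n(H2) = (3/3) × 0.08102 = 0.08102 mol
V = nRT/P = 0.08102 × 0.08206 × 770.15 / 0.356 = 14.38 L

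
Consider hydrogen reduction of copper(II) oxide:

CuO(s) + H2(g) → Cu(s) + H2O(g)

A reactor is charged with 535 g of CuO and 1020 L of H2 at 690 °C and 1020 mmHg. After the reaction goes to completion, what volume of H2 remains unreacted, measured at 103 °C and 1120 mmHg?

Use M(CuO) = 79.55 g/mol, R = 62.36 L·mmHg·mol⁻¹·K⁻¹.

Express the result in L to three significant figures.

222 L

n(CuO) = 535 / 79.55 = 6.725 mol
n(H2) = PV/RT = (1020 × 1020) / (62.36 × 963.15) = 17.32 mol
For 6.725 mol CuO, stoichiometry requires (1/1) × 6.725 = 6.725 mol H2; 17.32 mol is available, so CuO is limiting.
n(H2) consumed = (1/1) × 6.725 = 6.725 mol; remaining = 17.32 − 6.725 = 10.60 mol
V(H2) = nRT/P = 10.60 × 62.36 × 376.15 / 1120 = 222.0 L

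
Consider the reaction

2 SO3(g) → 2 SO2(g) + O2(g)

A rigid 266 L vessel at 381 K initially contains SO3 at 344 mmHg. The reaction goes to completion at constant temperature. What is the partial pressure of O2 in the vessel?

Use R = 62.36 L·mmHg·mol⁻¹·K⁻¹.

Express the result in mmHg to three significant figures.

172 mmHg

n(SO3)₀ = PV/RT = (344 × 266) / (62.36 × 381) = 3.851 mol
n(O2) = (1/2) × 3.851 = 1.925 mol
P(O2) = nRT/V = 1.925 × 62.36 × 381 / 266 = 171.9 mmHg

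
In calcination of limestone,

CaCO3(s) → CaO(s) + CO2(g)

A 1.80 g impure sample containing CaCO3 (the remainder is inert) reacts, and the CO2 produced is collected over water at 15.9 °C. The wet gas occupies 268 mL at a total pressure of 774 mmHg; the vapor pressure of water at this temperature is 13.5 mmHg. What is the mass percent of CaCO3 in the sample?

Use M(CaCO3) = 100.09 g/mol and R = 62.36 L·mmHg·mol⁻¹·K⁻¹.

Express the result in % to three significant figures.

P(CO2) = 774 − 13.5 = 760.5 mmHg
n(CO2) = PV/RT = (760.5 × 0.2680) / (62.36 × 289.05) = 0.01131 mol
n(CaCO3) = (1/1) × 0.01131 = 0.01131 mol
m(CaCO3) = 0.01131 × 100.09 = 1.132 g
%CaCO3 = 1.132 / 1.80 × 100 = 62.89%

62.9 %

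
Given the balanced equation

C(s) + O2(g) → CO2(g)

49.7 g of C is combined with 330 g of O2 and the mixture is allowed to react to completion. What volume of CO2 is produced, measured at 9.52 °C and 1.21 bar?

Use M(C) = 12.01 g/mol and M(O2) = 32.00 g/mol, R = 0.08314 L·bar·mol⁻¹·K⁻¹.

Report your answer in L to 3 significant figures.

n(C) = 49.7 / 12.01 = 4.138 mol
n(O2) = 330 / 32.00 = 10.31 mol
For 4.138 mol C, stoichiometry requires (1/1) × 4.138 = 4.138 mol O2; 10.31 mol is available, so C is limiting.
n(CO2) = (1/1) × 4.138 = 4.138 mol
V(CO2) = nRT/P = 4.138 × 0.08314 × 282.67 / 1.21 = 80.37 L

80.4 L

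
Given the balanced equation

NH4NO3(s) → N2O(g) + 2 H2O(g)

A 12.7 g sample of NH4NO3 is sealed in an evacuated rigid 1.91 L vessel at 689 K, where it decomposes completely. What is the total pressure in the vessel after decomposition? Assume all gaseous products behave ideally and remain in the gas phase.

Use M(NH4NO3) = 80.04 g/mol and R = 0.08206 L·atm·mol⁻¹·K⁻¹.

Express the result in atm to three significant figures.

14.1 atm

n(NH4NO3) = 12.7 / 80.04 = 0.1587 mol
n(gas produced) = (3/1) × 0.1587 = 0.4761 mol
P = nRT/V = 0.4761 × 0.08206 × 689 / 1.91 = 14.09 atm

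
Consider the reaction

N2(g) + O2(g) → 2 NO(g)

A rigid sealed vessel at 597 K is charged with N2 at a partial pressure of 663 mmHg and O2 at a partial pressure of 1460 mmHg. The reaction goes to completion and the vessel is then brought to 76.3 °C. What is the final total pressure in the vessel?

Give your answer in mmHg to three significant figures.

Because the vessel is rigid and T is held at 597 K, work the stoichiometry in partial pressures (P_i = n_iRT/V).
P(O2) required for 663 mmHg of N2 = (1/1) × 663 = 663.0 mmHg; available 1460 mmHg, so N2 is limiting.
P(O2) remaining = 1460 − (1/1) × 663 = 797.0 mmHg
P(gaseous products) = (2)/1 × 663 = 1326 mmHg
P_total at 597 K = 797.0 + 1326 = 2123 mmHg
Scaling to 76.3 °C: P = 2123 × 349.45/597 = 1243 mmHg

1240 mmHg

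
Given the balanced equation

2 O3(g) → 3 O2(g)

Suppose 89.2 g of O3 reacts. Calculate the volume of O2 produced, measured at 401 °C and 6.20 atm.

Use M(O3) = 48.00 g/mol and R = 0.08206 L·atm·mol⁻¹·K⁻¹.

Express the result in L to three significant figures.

24.9 L

n(O3) = 89.20 / 48.00 = 1.858 mol
n(O2) = (3/2) × 1.858 = 2.787 mol
V = nRT/P = 2.787 × 0.08206 × 674.15 / 6.20 = 24.87 L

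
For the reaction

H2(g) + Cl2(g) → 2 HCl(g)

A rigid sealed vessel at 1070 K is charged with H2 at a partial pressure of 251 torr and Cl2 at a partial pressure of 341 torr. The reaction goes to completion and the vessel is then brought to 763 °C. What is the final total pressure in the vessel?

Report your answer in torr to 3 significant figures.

With V and T fixed, P_i ∝ n_i, so the mole ratios apply directly to partial pressures at 1070 K.
P(Cl2) required for 251 torr of H2 = (1/1) × 251 = 251.0 torr; available 341 torr, so H2 is limiting.
P(Cl2) remaining = 341 − (1/1) × 251 = 90.00 torr
P(gaseous products) = (2)/1 × 251 = 502.0 torr
P_total at 1070 K = 90.00 + 502.0 = 592.0 torr
Scaling to 763 °C: P = 592.0 × 1036.15/1070 = 573.3 torr

573 torr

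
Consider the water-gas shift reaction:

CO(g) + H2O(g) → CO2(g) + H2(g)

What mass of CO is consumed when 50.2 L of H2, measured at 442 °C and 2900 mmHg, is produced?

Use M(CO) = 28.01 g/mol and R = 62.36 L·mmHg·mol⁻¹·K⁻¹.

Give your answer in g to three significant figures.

91.4 g

n(H2) = PV/RT = (2900 × 50.2) / (62.36 × 715.15) = 3.264 mol
n(CO) = (1/1) × 3.264 = 3.264 mol
m(CO) = 3.264 × 28.01 = 91.42 g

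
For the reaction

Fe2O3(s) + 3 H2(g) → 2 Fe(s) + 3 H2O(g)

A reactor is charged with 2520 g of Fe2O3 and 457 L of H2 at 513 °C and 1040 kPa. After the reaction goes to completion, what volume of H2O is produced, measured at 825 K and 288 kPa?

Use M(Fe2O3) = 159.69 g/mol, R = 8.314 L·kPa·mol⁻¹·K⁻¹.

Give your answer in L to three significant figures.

1130 L

n(Fe2O3) = 2520 / 159.69 = 15.78 mol
n(H2) = PV/RT = (1040 × 457) / (8.314 × 786.15) = 72.72 mol
For 15.78 mol Fe2O3, stoichiometry requires (3/1) × 15.78 = 47.34 mol H2; 72.72 mol is available, so Fe2O3 is limiting.
n(H2O) = (3/1) × 15.78 = 47.34 mol
V(H2O) = nRT/P = 47.34 × 8.314 × 825 / 288 = 1127 L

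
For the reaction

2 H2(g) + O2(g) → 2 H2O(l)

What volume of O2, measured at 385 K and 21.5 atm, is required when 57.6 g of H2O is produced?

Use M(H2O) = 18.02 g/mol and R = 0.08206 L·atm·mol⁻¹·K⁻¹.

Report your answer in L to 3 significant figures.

2.35 L

n(H2O) = 57.60 / 18.02 = 3.196 mol
n(O2) = (1/2) × 3.196 = 1.598 mol
V = nRT/P = 1.598 × 0.08206 × 385 / 21.5 = 2.348 L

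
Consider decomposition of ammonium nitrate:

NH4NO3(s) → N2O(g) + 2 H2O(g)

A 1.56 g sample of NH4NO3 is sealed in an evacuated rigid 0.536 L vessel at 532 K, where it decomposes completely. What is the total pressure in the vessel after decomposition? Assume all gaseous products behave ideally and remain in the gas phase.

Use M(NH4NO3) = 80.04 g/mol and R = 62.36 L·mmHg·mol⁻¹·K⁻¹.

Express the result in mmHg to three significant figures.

3620 mmHg

n(NH4NO3) = 1.56 / 80.04 = 0.01949 mol
n(gas produced) = (3/1) × 0.01949 = 0.05847 mol
P = nRT/V = 0.05847 × 62.36 × 532 / 0.536 = 3619 mmHg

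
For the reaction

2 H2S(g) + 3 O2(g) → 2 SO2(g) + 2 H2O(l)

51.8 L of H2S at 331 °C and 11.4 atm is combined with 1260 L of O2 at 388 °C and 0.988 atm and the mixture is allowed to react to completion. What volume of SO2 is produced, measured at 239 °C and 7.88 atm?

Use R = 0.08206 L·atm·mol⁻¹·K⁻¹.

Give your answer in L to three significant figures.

63.5 L

n(H2S) = PV/RT = (11.4 × 51.8) / (0.08206 × 604.15) = 11.91 mol
n(O2) = PV/RT = (0.988 × 1260) / (0.08206 × 661.15) = 22.95 mol
For 11.91 mol H2S, stoichiometry requires (3/2) × 11.91 = 17.87 mol O2; 22.95 mol is available, so H2S is limiting.
n(SO2) = (2/2) × 11.91 = 11.91 mol
V(SO2) = nRT/P = 11.91 × 0.08206 × 512.15 / 7.88 = 63.52 L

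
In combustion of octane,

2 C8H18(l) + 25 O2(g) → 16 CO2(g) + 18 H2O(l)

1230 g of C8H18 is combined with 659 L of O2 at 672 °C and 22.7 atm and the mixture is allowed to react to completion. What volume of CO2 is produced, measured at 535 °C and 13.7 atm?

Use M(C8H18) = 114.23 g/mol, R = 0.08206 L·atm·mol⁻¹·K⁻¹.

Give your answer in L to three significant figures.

n(C8H18) = 1230 / 114.23 = 10.77 mol
n(O2) = PV/RT = (22.7 × 659) / (0.08206 × 945.15) = 192.9 mol
For 10.77 mol C8H18, stoichiometry requires (25/2) × 10.77 = 134.6 mol O2; 192.9 mol is available, so C8H18 is limiting.
n(CO2) = (16/2) × 10.77 = 86.16 mol
V(CO2) = nRT/P = 86.16 × 0.08206 × 808.15 / 13.7 = 417.1 L

417 L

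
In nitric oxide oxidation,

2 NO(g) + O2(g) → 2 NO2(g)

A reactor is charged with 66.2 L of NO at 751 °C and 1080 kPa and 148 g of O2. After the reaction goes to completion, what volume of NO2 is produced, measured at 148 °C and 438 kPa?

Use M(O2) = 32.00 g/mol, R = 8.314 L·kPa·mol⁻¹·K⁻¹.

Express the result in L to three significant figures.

67.1 L

n(NO) = PV/RT = (1080 × 66.2) / (8.314 × 1024.15) = 8.397 mol
n(O2) = 148 / 32.00 = 4.625 mol
For 8.397 mol NO, stoichiometry requires (1/2) × 8.397 = 4.199 mol O2; 4.625 mol is available, so NO is limiting.
n(NO2) = (2/2) × 8.397 = 8.397 mol
V(NO2) = nRT/P = 8.397 × 8.314 × 421.15 / 438 = 67.13 L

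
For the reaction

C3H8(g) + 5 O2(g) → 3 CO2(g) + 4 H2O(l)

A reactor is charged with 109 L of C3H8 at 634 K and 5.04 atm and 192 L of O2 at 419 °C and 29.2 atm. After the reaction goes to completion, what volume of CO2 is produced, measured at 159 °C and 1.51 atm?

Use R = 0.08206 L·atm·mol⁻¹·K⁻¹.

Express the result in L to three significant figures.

744 L

n(C3H8) = PV/RT = (5.04 × 109) / (0.08206 × 634) = 10.56 mol
n(O2) = PV/RT = (29.2 × 192) / (0.08206 × 692.15) = 98.71 mol
For 10.56 mol C3H8, stoichiometry requires (5/1) × 10.56 = 52.80 mol O2; 98.71 mol is available, so C3H8 is limiting.
n(CO2) = (3/1) × 10.56 = 31.68 mol
V(CO2) = nRT/P = 31.68 × 0.08206 × 432.15 / 1.51 = 744.0 L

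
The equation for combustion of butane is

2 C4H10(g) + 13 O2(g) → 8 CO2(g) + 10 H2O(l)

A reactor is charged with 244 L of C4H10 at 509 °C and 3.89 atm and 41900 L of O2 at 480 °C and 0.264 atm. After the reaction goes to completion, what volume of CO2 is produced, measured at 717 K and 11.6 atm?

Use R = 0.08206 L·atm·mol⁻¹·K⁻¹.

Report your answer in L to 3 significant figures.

300 L

n(C4H10) = PV/RT = (3.89 × 244) / (0.08206 × 782.15) = 14.79 mol
n(O2) = PV/RT = (0.264 × 41900) / (0.08206 × 753.15) = 179.0 mol
For 14.79 mol C4H10, stoichiometry requires (13/2) × 14.79 = 96.13 mol O2; 179.0 mol is available, so C4H10 is limiting.
n(CO2) = (8/2) × 14.79 = 59.16 mol
V(CO2) = nRT/P = 59.16 × 0.08206 × 717 / 11.6 = 300.1 L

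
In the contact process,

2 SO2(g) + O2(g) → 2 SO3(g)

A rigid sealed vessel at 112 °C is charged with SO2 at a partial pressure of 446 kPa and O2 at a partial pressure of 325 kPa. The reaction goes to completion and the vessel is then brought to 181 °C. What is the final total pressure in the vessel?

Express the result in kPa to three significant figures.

646 kPa

Because the vessel is rigid and T is held at 112 °C, work the stoichiometry in partial pressures (P_i = n_iRT/V).
P(O2) required for 446 kPa of SO2 = (1/2) × 446 = 223.0 kPa; available 325 kPa, so SO2 is limiting.
P(O2) remaining = 325 − (1/2) × 446 = 102.0 kPa
P(gaseous products) = (2)/2 × 446 = 446.0 kPa
P_total at 112 °C = 102.0 + 446.0 = 548.0 kPa
Scaling to 181 °C: P = 548.0 × 454.15/385.15 = 646.2 kPa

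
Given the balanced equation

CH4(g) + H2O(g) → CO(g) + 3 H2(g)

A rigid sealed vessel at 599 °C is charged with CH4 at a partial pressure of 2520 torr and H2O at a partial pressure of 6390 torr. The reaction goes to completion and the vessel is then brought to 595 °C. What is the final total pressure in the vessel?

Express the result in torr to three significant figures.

13900 torr

Because the vessel is rigid and T is held at 599 °C, work the stoichiometry in partial pressures (P_i = n_iRT/V).
P(H2O) required for 2520 torr of CH4 = (1/1) × 2520 = 2520 torr; available 6390 torr, so CH4 is limiting.
P(H2O) remaining = 6390 − (1/1) × 2520 = 3870 torr
P(gaseous products) = (1+3)/1 × 2520 = 10080 torr
P_total at 599 °C = 3870 + 10080 = 13950 torr
Scaling to 595 °C: P = 13950 × 868.15/872.15 = 13890 torr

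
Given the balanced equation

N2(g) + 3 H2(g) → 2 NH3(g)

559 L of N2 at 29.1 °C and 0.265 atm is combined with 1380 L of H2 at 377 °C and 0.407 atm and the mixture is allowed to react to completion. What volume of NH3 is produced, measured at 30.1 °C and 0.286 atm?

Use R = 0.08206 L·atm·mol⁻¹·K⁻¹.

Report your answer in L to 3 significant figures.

n(N2) = PV/RT = (0.265 × 559) / (0.08206 × 302.25) = 5.973 mol
n(H2) = PV/RT = (0.407 × 1380) / (0.08206 × 650.15) = 10.53 mol
For 5.973 mol N2, stoichiometry requires (3/1) × 5.973 = 17.92 mol H2; 10.53 mol is available, so H2 is limiting.
n(NH3) = (2/3) × 10.53 = 7.020 mol
V(NH3) = nRT/P = 7.020 × 0.08206 × 303.25 / 0.286 = 610.8 L

611 L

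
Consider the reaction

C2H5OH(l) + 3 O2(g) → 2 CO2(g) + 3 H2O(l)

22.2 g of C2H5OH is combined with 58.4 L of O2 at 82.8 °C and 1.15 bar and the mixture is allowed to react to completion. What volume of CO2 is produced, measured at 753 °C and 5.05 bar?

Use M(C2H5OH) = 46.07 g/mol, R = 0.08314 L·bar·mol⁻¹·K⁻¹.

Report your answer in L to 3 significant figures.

n(C2H5OH) = 22.2 / 46.07 = 0.4819 mol
n(O2) = PV/RT = (1.15 × 58.4) / (0.08314 × 355.95) = 2.269 mol
For 0.4819 mol C2H5OH, stoichiometry requires (3/1) × 0.4819 = 1.446 mol O2; 2.269 mol is available, so C2H5OH is limiting.
n(CO2) = (2/1) × 0.4819 = 0.9638 mol
V(CO2) = nRT/P = 0.9638 × 0.08314 × 1026.15 / 5.05 = 16.28 L

16.3 L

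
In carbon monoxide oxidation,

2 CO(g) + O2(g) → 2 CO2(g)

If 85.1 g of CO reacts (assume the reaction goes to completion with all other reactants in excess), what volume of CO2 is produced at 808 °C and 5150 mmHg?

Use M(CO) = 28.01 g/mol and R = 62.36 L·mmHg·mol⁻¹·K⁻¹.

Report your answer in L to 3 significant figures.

39.8 L

n(CO) = 85.10 / 28.01 = 3.038 mol
n(CO2) = (2/2) × 3.038 = 3.038 mol
V = nRT/P = 3.038 × 62.36 × 1081.15 / 5150 = 39.77 L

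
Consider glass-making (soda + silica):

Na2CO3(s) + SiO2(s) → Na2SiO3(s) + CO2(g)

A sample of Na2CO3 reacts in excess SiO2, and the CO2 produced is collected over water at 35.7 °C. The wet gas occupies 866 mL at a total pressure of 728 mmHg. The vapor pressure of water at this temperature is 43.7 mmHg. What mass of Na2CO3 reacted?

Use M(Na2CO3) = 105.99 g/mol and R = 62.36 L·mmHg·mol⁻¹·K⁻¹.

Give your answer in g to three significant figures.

P(CO2) = 728 − 43.7 = 684.3 mmHg
n(CO2) = PV/RT = (684.3 × 0.8660) / (62.36 × 308.85) = 0.03077 mol
n(Na2CO3) = (1/1) × 0.03077 = 0.03077 mol
m(Na2CO3) = 0.03077 × 105.99 = 3.261 g

3.26 g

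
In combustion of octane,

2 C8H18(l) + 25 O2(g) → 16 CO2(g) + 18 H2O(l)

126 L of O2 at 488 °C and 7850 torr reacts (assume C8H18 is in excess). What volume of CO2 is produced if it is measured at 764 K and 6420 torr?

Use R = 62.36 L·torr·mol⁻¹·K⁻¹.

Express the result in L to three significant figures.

99.0 L

n(O2) = PV/RT = (7850 × 126) / (62.36 × 761.15) = 20.84 mol
n(CO2) = (16/25) × 20.84 = 13.34 mol
V = nRT/P = 13.34 × 62.36 × 764 / 6420 = 99.00 L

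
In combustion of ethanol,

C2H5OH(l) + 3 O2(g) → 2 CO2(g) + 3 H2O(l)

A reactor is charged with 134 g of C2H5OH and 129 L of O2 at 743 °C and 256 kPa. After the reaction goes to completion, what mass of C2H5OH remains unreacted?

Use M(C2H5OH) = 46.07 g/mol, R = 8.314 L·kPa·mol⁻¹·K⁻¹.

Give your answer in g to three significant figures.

n(C2H5OH) = 134 / 46.07 = 2.909 mol
n(O2) = PV/RT = (256 × 129) / (8.314 × 1016.15) = 3.909 mol
For 2.909 mol C2H5OH, stoichiometry requires (3/1) × 2.909 = 8.727 mol O2; 3.909 mol is available, so O2 is limiting.
n(C2H5OH) consumed = (1/3) × 3.909 = 1.303 mol; remaining = 2.909 − 1.303 = 1.606 mol
m(C2H5OH) = 1.606 × 46.07 = 73.99 g

74.0 g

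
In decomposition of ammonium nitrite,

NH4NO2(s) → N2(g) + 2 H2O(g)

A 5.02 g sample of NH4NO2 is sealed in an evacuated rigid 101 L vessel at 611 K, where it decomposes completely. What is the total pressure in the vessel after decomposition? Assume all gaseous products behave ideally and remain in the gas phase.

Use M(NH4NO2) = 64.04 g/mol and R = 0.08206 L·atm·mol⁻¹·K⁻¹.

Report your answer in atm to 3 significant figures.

0.117 atm

n(NH4NO2) = 5.02 / 64.04 = 0.07839 mol
n(gas produced) = (3/1) × 0.07839 = 0.2352 mol
P = nRT/V = 0.2352 × 0.08206 × 611 / 101 = 0.1168 atm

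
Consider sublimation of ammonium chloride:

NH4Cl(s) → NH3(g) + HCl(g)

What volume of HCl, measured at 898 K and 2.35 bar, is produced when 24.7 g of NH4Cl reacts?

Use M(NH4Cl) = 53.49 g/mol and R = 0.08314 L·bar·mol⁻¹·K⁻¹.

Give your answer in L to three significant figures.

14.7 L

n(NH4Cl) = 24.70 / 53.49 = 0.4618 mol
n(HCl) = (1/1) × 0.4618 = 0.4618 mol
V = nRT/P = 0.4618 × 0.08314 × 898 / 2.35 = 14.67 L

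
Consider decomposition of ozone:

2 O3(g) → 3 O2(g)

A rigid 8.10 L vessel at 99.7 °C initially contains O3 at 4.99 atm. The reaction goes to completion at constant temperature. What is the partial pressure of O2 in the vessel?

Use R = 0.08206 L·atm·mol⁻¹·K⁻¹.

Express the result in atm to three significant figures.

n(O3)₀ = PV/RT = (4.99 × 8.10) / (0.08206 × 372.85) = 1.321 mol
n(O2) = (3/2) × 1.321 = 1.982 mol
P(O2) = nRT/V = 1.982 × 0.08206 × 372.85 / 8.10 = 7.487 atm

7.49 atm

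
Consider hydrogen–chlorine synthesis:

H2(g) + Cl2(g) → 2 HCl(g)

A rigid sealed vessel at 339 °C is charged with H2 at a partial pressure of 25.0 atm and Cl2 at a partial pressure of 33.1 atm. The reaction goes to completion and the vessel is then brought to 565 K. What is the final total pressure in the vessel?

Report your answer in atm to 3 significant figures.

Because the vessel is rigid and T is held at 339 °C, work the stoichiometry in partial pressures (P_i = n_iRT/V).
P(Cl2) required for 25.0 atm of H2 = (1/1) × 25.0 = 25.00 atm; available 33.1 atm, so H2 is limiting.
P(Cl2) remaining = 33.1 − (1/1) × 25.0 = 8.100 atm
P(gaseous products) = (2)/1 × 25.0 = 50.00 atm
P_total at 339 °C = 8.100 + 50.00 = 58.10 atm
Scaling to 565 K: P = 58.10 × 565/612.15 = 53.62 atm

53.6 atm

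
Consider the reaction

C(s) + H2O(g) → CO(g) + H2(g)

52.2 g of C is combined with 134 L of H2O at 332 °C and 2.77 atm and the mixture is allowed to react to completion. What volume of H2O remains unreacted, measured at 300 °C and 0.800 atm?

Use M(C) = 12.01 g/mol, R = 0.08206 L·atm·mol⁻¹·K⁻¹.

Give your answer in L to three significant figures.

184 L

n(C) = 52.2 / 12.01 = 4.346 mol
n(H2O) = PV/RT = (2.77 × 134) / (0.08206 × 605.15) = 7.475 mol
For 4.346 mol C, stoichiometry requires (1/1) × 4.346 = 4.346 mol H2O; 7.475 mol is available, so C is limiting.
n(H2O) consumed = (1/1) × 4.346 = 4.346 mol; remaining = 7.475 − 4.346 = 3.129 mol
V(H2O) = nRT/P = 3.129 × 0.08206 × 573.15 / 0.800 = 184.0 L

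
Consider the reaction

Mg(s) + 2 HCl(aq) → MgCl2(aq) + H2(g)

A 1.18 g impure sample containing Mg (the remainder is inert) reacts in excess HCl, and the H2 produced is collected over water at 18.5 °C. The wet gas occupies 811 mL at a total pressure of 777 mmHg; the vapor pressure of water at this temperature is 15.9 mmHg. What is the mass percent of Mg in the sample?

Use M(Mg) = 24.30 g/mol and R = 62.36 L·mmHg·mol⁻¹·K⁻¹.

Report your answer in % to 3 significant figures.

P(H2) = 777 − 15.9 = 761.1 mmHg
n(H2) = PV/RT = (761.1 × 0.8110) / (62.36 × 291.65) = 0.03394 mol
n(Mg) = (1/1) × 0.03394 = 0.03394 mol
m(Mg) = 0.03394 × 24.30 = 0.8247 g
%Mg = 0.8247 / 1.18 × 100 = 69.89%

69.9 %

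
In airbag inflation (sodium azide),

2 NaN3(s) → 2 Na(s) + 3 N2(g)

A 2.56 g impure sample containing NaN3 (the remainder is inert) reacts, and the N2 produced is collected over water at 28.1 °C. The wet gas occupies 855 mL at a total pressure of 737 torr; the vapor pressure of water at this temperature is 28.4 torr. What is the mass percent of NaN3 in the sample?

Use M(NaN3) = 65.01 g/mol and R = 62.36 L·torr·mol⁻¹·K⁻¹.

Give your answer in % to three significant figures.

P(N2) = 737 − 28.4 = 708.6 torr
n(N2) = PV/RT = (708.6 × 0.8550) / (62.36 × 301.25) = 0.03225 mol
n(NaN3) = (2/3) × 0.03225 = 0.02150 mol
m(NaN3) = 0.02150 × 65.01 = 1.398 g
%NaN3 = 1.398 / 2.56 × 100 = 54.61%

54.6 %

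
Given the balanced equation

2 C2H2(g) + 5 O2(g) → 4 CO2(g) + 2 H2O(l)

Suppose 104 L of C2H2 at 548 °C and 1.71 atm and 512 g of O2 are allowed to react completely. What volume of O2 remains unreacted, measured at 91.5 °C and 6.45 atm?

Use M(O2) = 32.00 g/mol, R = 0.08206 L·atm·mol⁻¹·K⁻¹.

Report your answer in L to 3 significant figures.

n(C2H2) = PV/RT = (1.71 × 104) / (0.08206 × 821.15) = 2.639 mol
n(O2) = 512 / 32.00 = 16.00 mol
For 2.639 mol C2H2, stoichiometry requires (5/2) × 2.639 = 6.597 mol O2; 16.00 mol is available, so C2H2 is limiting.
n(O2) consumed = (5/2) × 2.639 = 6.597 mol; remaining = 16.00 − 6.597 = 9.403 mol
V(O2) = nRT/P = 9.403 × 0.08206 × 364.65 / 6.45 = 43.62 L

43.6 L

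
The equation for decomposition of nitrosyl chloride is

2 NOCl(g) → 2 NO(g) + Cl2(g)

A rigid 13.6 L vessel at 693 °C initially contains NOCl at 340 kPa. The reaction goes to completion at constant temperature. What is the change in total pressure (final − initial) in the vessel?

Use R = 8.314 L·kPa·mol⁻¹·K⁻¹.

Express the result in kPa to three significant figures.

170 kPa

At constant T and V, P ∝ n(gas): 2 mol gas → 3 mol gas.
P_final = (3/2) × 340 = 510.0 kPa; ΔP = 510.0 − 340 = 170.0 kPa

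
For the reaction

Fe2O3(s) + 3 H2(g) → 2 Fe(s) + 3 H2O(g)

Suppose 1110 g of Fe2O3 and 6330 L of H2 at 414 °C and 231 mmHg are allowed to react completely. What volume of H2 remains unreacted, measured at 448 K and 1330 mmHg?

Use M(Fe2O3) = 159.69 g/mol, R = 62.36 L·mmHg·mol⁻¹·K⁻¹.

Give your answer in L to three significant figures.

n(Fe2O3) = 1110 / 159.69 = 6.951 mol
n(H2) = PV/RT = (231 × 6330) / (62.36 × 687.15) = 34.12 mol
For 6.951 mol Fe2O3, stoichiometry requires (3/1) × 6.951 = 20.85 mol H2; 34.12 mol is available, so Fe2O3 is limiting.
n(H2) consumed = (3/1) × 6.951 = 20.85 mol; remaining = 34.12 − 20.85 = 13.27 mol
V(H2) = nRT/P = 13.27 × 62.36 × 448 / 1330 = 278.7 L

279 L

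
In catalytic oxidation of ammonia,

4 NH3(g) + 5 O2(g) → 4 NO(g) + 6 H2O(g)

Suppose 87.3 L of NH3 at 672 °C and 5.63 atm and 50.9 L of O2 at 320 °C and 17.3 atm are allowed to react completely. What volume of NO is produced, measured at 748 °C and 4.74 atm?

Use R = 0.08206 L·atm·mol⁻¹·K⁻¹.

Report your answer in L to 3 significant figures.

n(NH3) = PV/RT = (5.63 × 87.3) / (0.08206 × 945.15) = 6.337 mol
n(O2) = PV/RT = (17.3 × 50.9) / (0.08206 × 593.15) = 18.09 mol
For 6.337 mol NH3, stoichiometry requires (5/4) × 6.337 = 7.921 mol O2; 18.09 mol is available, so NH3 is limiting.
n(NO) = (4/4) × 6.337 = 6.337 mol
V(NO) = nRT/P = 6.337 × 0.08206 × 1021.15 / 4.74 = 112.0 L

112 L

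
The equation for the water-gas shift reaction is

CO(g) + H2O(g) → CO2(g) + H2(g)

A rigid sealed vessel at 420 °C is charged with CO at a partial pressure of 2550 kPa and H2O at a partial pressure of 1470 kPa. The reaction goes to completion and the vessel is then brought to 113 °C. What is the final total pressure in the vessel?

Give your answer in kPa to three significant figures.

Because the vessel is rigid and T is held at 420 °C, work the stoichiometry in partial pressures (P_i = n_iRT/V).
P(H2O) required for 2550 kPa of CO = (1/1) × 2550 = 2550 kPa; available 1470 kPa, so H2O is limiting.
P(CO) remaining = 2550 − (1/1) × 1470 = 1080 kPa
P(gaseous products) = (1+1)/1 × 1470 = 2940 kPa
P_total at 420 °C = 1080 + 2940 = 4020 kPa
Scaling to 113 °C: P = 4020 × 386.15/693.15 = 2240 kPa

2240 kPa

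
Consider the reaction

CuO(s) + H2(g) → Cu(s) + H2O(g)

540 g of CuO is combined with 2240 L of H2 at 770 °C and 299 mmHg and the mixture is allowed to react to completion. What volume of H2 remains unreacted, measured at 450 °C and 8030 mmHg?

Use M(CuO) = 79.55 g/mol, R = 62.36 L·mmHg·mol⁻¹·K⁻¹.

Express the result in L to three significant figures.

n(CuO) = 540 / 79.55 = 6.788 mol
n(H2) = PV/RT = (299 × 2240) / (62.36 × 1043.15) = 10.30 mol
For 6.788 mol CuO, stoichiometry requires (1/1) × 6.788 = 6.788 mol H2; 10.30 mol is available, so CuO is limiting.
n(H2) consumed = (1/1) × 6.788 = 6.788 mol; remaining = 10.30 − 6.788 = 3.512 mol
V(H2) = nRT/P = 3.512 × 62.36 × 723.15 / 8030 = 19.72 L

19.7 L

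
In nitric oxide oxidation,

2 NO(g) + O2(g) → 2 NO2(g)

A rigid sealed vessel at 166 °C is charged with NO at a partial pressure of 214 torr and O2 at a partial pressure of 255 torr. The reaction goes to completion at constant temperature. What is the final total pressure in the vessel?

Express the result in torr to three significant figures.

Because the vessel is rigid and T is held at 166 °C, work the stoichiometry in partial pressures (P_i = n_iRT/V).
P(O2) required for 214 torr of NO = (1/2) × 214 = 107.0 torr; available 255 torr, so NO is limiting.
P(O2) remaining = 255 − (1/2) × 214 = 148.0 torr
P(gaseous products) = (2)/2 × 214 = 214.0 torr
P_total at 166 °C = 148.0 + 214.0 = 362.0 torr

362 torr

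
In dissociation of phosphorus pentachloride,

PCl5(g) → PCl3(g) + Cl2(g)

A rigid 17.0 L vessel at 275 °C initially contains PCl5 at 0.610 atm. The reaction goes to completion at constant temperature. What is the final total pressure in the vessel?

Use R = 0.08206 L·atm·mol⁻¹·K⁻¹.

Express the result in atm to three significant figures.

1.22 atm

Since T and V are fixed, P_final/P_initial = n_final/n_initial = 2/1.
P_final = (2/1) × 0.610 = 1.220 atm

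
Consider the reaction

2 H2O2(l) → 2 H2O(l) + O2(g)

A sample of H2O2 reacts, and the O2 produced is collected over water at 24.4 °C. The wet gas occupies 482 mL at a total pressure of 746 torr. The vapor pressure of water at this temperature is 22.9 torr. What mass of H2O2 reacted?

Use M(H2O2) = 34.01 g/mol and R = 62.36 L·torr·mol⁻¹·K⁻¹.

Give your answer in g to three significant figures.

1.28 g

P(O2) = 746 − 22.9 = 723.1 torr
n(O2) = PV/RT = (723.1 × 0.4820) / (62.36 × 297.55) = 0.01878 mol
n(H2O2) = (2/1) × 0.01878 = 0.03756 mol
m(H2O2) = 0.03756 × 34.01 = 1.277 g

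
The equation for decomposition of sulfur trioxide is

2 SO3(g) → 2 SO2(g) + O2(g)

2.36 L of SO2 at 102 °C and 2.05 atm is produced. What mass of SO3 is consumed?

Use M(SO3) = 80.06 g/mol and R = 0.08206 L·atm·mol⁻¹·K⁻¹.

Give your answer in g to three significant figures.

12.6 g

n(SO2) = PV/RT = (2.05 × 2.36) / (0.08206 × 375.15) = 0.1572 mol
n(SO3) = (2/2) × 0.1572 = 0.1572 mol
m(SO3) = 0.1572 × 80.06 = 12.59 g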